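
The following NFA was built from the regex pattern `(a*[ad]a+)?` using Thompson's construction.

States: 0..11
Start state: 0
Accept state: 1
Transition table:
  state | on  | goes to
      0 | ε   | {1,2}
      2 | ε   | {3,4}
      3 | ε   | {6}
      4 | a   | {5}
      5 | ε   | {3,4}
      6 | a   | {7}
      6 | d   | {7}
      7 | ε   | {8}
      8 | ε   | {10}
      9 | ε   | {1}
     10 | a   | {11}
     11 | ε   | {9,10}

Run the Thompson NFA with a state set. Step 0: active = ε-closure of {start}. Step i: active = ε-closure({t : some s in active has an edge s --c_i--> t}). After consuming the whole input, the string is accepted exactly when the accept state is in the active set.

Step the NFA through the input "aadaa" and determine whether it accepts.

start: ε-closure({0}) = {0,1,2,3,4,6}
'a' @ 1: {3,4,5,6,7,8,10}
'a' @ 2: {1,3,4,5,6,7,8,9,10,11}  (accept∈set)
'd' @ 3: {7,8,10}
'a' @ 4: {1,9,10,11}  (accept∈set)
'a' @ 5: {1,9,10,11}  (accept∈set)
after full input: {1,9,10,11}  (accept=1 in)

Answer: ACCEPT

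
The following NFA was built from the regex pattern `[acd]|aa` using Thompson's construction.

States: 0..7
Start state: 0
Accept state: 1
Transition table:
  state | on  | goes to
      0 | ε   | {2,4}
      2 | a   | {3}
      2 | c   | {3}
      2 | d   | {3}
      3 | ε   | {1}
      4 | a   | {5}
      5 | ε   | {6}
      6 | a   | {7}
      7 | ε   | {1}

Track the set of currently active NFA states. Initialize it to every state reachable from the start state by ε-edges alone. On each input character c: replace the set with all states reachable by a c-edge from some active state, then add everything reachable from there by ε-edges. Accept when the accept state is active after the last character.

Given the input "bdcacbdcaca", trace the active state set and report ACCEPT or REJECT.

Answer: REJECT

Trace:
S₀ = ε-closure({0}) = {0,2,4}
'b' @ 1: {}  — state set empty
rest 'dcacbdcaca' ignored (set empty)
end set {} — state 1 not in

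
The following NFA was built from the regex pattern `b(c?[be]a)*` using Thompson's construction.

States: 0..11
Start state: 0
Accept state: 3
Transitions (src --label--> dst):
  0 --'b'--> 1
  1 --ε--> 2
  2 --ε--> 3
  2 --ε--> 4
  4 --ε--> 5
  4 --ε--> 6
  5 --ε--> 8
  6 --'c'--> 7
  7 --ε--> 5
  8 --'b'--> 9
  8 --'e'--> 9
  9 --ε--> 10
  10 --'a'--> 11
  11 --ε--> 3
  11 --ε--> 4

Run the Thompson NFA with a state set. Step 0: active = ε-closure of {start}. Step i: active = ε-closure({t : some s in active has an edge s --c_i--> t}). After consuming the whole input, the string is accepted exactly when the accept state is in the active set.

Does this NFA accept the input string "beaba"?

Answer: ACCEPT

Trace:
initial (ε-close {0}): {0}
'b' @ 1: {1,2,3,4,5,6,8}  (accept∈set)
'e' @ 2: {9,10}
'a' @ 3: {3,4,5,6,8,11}  (accept∈set)
'b' @ 4: {9,10}
'a' @ 5: {3,4,5,6,8,11}  (accept∈set)
after full input: {3,4,5,6,8,11}  (accept=3 in)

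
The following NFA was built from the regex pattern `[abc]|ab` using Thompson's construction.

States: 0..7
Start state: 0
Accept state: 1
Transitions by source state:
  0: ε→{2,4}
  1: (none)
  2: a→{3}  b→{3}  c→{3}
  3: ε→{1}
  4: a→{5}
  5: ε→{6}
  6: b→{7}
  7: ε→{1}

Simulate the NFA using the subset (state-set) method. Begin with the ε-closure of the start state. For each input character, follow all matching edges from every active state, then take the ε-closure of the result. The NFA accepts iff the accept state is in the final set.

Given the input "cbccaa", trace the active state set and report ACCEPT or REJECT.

start: ε-closure({0}) = {0,2,4}
'c' @ 1: {1,3}  [accepting]
'b' @ 2: {}  — no active states
rest 'ccaa' ignored (set empty)
final: {}; accept 1 not in set

Answer: REJECT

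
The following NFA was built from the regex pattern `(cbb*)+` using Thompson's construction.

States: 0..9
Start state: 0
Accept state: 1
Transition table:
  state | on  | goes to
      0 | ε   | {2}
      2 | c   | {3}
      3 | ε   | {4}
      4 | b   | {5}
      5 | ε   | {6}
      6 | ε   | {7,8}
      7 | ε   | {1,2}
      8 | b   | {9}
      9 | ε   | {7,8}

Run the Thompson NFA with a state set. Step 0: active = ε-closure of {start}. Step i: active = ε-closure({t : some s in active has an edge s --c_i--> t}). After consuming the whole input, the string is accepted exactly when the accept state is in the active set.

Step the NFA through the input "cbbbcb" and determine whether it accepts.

Answer: ACCEPT

Trace:
S₀ = ε-closure({0}) = {0,2}
'c' @ 1: {3,4}
'b' @ 2: {1,2,5,6,7,8}  (accept∈set)
'b' @ 3: {1,2,7,8,9}  (accept∈set)
'b' @ 4: {1,2,7,8,9}  (accept∈set)
'c' @ 5: {3,4}
'b' @ 6: {1,2,5,6,7,8}  (accept∈set)
final: {1,2,5,6,7,8}; accept 1 in set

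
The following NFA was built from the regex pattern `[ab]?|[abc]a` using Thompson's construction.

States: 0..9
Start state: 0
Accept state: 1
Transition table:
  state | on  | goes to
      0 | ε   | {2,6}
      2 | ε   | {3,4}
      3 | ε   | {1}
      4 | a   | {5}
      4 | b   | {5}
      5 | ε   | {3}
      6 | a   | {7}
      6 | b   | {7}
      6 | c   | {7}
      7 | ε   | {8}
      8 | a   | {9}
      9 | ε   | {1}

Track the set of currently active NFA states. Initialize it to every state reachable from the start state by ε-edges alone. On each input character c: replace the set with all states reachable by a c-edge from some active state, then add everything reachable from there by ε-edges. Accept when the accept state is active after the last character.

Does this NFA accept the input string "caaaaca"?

start: ε-closure({0}) = {0,1,2,3,4,6}
'c' @ 1: {7,8}
'a' @ 2: {1,9}  (accept∈set)
'a' @ 3: {}  — no active states
rest 'aaca' ignored (set empty)
after full input: {}  (accept=1 not in)

Answer: REJECT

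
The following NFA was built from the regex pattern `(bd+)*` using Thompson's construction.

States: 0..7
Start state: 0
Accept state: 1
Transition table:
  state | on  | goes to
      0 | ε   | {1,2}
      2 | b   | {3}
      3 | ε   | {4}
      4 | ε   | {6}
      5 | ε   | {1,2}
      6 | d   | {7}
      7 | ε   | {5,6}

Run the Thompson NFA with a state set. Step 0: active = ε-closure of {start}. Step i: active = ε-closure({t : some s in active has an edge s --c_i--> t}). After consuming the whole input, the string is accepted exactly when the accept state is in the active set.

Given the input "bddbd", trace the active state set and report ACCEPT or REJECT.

Answer: ACCEPT

Trace:
S₀ = ε-closure({0}) = {0,1,2}
'b' @ 1: {3,4,6}
'd' @ 2: {1,2,5,6,7}  (accept∈set)
'd' @ 3: {1,2,5,6,7}  (accept∈set)
'b' @ 4: {3,4,6}
'd' @ 5: {1,2,5,6,7}  (accept∈set)
end set {1,2,5,6,7} — state 1 in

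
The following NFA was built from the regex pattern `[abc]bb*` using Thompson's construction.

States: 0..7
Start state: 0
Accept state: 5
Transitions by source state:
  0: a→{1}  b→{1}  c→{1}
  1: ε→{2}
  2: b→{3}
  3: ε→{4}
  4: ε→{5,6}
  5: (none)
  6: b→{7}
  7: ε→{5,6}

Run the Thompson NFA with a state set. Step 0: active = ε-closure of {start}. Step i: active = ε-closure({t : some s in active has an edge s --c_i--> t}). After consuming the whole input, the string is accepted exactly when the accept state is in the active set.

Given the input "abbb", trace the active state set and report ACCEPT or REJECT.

Answer: ACCEPT

Trace:
S₀ = ε-closure({0}) = {0}
'a' @ 1: {1,2}
'b' @ 2: {3,4,5,6}  (accept∈set)
'b' @ 3: {5,6,7}  (accept∈set)
'b' @ 4: {5,6,7}  (accept∈set)
end set {5,6,7} — state 5 in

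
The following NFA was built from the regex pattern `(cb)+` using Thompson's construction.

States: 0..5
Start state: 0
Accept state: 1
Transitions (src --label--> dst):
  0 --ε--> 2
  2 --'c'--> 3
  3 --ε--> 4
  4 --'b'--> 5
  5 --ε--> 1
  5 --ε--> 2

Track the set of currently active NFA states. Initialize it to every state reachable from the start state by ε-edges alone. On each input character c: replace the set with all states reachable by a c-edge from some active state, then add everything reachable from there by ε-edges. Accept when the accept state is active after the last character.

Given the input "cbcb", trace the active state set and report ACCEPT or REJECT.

Answer: ACCEPT

Trace:
initial (ε-close {0}): {0,2}
'c' @ 1: {3,4}
'b' @ 2: {1,2,5}  (accept∈set)
'c' @ 3: {3,4}
'b' @ 4: {1,2,5}  (accept∈set)
after full input: {1,2,5}  (accept=1 in)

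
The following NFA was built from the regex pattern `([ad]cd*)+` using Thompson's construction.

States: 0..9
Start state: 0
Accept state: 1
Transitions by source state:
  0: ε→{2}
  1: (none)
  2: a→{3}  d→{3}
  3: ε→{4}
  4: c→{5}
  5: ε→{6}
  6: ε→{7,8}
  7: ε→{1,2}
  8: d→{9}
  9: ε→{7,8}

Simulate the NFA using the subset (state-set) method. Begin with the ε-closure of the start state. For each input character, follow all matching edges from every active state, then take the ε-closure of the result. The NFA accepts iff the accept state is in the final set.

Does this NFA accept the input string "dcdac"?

initial (ε-close {0}): {0,2}
'd' @ 1: {3,4}
'c' @ 2: {1,2,5,6,7,8}  (accept∈set)
'd' @ 3: {1,2,3,4,7,8,9}  (accept∈set)
'a' @ 4: {3,4}
'c' @ 5: {1,2,5,6,7,8}  (accept∈set)
after full input: {1,2,5,6,7,8}  (accept=1 in)

Answer: ACCEPT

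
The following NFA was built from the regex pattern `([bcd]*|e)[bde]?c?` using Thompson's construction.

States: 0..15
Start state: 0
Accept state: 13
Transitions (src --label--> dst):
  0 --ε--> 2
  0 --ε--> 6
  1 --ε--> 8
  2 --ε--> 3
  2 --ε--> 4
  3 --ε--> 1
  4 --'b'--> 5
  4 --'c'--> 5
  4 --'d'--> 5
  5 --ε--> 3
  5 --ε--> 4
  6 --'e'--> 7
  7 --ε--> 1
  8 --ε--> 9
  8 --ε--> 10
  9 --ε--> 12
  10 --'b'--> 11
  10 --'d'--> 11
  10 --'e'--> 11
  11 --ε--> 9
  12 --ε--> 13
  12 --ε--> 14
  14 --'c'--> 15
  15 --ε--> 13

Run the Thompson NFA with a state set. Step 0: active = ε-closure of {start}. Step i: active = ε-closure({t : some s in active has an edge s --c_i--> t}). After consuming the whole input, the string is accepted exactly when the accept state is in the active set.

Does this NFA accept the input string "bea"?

Answer: REJECT

Derivation:
S₀ = ε-closure({0}) = {0,1,2,3,4,6,8,9,10,12,13,14}
'b' @ 1: {1,3,4,5,8,9,10,11,12,13,14}  [accepting]
'e' @ 2: {9,11,12,13,14}  [accepting]
'a' @ 3: {}  — dead — no transitions
after full input: {}  (accept=13 not in)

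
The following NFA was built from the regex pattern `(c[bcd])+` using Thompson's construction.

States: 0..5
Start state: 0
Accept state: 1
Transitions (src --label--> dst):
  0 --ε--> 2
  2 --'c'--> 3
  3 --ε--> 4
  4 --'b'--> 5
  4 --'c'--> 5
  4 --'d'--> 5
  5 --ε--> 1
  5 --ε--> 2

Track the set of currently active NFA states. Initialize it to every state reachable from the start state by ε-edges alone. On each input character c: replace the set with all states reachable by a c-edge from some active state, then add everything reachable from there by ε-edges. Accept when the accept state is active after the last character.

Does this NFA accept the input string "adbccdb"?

start: ε-closure({0}) = {0,2}
'a' @ 1: {}  — dead — no transitions
rest 'dbccdb' ignored (set empty)
end set {} — state 1 not in

Answer: REJECT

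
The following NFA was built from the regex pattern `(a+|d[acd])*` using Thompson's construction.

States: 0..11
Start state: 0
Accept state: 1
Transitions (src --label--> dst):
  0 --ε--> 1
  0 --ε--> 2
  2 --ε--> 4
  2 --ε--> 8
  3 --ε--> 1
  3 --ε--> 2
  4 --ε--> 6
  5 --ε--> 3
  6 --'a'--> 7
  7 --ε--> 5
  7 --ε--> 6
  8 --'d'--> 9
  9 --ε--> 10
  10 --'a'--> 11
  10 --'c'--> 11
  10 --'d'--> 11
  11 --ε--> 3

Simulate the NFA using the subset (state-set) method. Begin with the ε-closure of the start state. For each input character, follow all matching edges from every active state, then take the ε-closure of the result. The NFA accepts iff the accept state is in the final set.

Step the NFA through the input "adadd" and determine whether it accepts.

S₀ = ε-closure({0}) = {0,1,2,4,6,8}
'a' @ 1: {1,2,3,4,5,6,7,8}  (accept∈set)
'd' @ 2: {9,10}
'a' @ 3: {1,2,3,4,6,8,11}  (accept∈set)
'd' @ 4: {9,10}
'd' @ 5: {1,2,3,4,6,8,11}  (accept∈set)
end set {1,2,3,4,6,8,11} — state 1 in

Answer: ACCEPT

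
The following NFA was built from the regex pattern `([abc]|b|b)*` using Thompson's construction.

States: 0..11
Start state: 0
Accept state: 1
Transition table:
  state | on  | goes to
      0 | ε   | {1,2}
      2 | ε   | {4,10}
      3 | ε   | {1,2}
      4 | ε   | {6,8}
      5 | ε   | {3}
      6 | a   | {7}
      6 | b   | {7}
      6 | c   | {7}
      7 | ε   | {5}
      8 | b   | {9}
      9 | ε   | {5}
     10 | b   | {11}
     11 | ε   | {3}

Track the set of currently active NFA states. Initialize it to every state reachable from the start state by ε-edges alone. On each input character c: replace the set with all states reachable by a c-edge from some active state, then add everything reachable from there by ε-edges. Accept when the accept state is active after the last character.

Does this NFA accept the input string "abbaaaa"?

Answer: ACCEPT

Steps:
initial (ε-close {0}): {0,1,2,4,6,8,10}
'a' @ 1: {1,2,3,4,5,6,7,8,10}  [accepting]
'b' @ 2: {1,2,3,4,5,6,7,8,9,10,11}  [accepting]
'b' @ 3: {1,2,3,4,5,6,7,8,9,10,11}  [accepting]
'a' @ 4: {1,2,3,4,5,6,7,8,10}  [accepting]
'a' @ 5: {1,2,3,4,5,6,7,8,10}  [accepting]
'a' @ 6: {1,2,3,4,5,6,7,8,10}  [accepting]
'a' @ 7: {1,2,3,4,5,6,7,8,10}  [accepting]
final: {1,2,3,4,5,6,7,8,10}; accept 1 in set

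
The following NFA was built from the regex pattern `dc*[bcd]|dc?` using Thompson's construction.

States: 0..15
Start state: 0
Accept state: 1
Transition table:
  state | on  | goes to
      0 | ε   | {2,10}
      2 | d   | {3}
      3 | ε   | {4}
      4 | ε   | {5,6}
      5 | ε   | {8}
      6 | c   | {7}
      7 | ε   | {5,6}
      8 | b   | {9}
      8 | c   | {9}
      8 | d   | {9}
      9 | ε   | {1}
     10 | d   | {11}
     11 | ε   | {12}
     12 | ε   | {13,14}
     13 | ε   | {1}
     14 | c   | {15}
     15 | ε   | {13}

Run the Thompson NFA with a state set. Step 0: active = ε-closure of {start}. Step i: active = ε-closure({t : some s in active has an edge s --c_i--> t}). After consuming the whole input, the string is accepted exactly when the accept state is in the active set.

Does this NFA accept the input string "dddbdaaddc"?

S₀ = ε-closure({0}) = {0,2,10}
'd' @ 1: {1,3,4,5,6,8,11,12,13,14}  ✓accept
'd' @ 2: {1,9}  ✓accept
'd' @ 3: {}  — no active states
rest 'bdaaddc' ignored (set empty)
end set {} — state 1 not in

Answer: REJECT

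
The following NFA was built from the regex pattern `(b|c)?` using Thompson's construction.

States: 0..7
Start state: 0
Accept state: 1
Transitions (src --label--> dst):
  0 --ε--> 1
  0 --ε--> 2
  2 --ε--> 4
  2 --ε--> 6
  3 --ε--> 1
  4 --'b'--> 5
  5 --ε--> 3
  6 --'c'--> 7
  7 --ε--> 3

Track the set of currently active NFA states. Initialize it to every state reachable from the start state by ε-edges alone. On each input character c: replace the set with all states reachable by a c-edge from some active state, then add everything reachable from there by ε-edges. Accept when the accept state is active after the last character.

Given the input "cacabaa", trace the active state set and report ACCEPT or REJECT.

Answer: REJECT

Trace:
start: ε-closure({0}) = {0,1,2,4,6}
'c' @ 1: {1,3,7}  ✓accept
'a' @ 2: {}  — no active states
rest 'cabaa' ignored (set empty)
final: {}; accept 1 not in set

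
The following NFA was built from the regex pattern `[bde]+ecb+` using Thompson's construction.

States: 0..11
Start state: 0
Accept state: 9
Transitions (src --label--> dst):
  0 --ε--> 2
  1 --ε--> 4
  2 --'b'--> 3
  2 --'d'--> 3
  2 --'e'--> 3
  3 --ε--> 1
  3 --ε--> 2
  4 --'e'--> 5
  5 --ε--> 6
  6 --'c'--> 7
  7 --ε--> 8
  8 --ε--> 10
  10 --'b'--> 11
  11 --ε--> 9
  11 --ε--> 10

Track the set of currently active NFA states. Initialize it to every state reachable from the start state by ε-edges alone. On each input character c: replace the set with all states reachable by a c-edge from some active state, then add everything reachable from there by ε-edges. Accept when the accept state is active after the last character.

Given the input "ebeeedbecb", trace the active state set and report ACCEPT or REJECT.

initial (ε-close {0}): {0,2}
'e' @ 1: {1,2,3,4}
'b' @ 2: {1,2,3,4}
'e' @ 3: {1,2,3,4,5,6}
'e' @ 4: {1,2,3,4,5,6}
'e' @ 5: {1,2,3,4,5,6}
'd' @ 6: {1,2,3,4}
'b' @ 7: {1,2,3,4}
'e' @ 8: {1,2,3,4,5,6}
'c' @ 9: {7,8,10}
'b' @ 10: {9,10,11}  ✓accept
end set {9,10,11} — state 9 in

Answer: ACCEPT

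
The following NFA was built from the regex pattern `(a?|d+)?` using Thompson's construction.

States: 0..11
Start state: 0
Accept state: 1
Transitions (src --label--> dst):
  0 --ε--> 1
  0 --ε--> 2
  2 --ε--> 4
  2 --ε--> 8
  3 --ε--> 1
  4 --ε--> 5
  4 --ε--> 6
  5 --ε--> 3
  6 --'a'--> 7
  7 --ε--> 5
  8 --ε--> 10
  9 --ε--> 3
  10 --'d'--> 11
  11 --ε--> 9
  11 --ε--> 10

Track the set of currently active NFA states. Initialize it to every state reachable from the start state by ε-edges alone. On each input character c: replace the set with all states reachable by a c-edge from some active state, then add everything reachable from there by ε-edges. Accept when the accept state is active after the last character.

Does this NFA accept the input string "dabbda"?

Answer: REJECT

Steps:
initial (ε-close {0}): {0,1,2,3,4,5,6,8,10}
'd' @ 1: {1,3,9,10,11}  ✓accept
'a' @ 2: {}  — state set empty
rest 'bbda' ignored (set empty)
end set {} — state 1 not in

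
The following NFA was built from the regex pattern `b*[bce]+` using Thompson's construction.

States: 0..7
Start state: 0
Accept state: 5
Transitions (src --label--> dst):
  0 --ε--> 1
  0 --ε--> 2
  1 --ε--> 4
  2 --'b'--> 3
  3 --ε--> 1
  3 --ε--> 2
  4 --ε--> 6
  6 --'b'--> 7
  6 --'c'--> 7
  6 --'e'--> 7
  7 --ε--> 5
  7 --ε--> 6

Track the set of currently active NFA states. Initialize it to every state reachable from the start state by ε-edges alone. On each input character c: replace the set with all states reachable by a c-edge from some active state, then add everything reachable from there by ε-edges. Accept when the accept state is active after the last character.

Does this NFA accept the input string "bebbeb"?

Answer: ACCEPT

Trace:
start: ε-closure({0}) = {0,1,2,4,6}
'b' @ 1: {1,2,3,4,5,6,7}  ✓accept
'e' @ 2: {5,6,7}  ✓accept
'b' @ 3: {5,6,7}  ✓accept
'b' @ 4: {5,6,7}  ✓accept
'e' @ 5: {5,6,7}  ✓accept
'b' @ 6: {5,6,7}  ✓accept
final: {5,6,7}; accept 5 in set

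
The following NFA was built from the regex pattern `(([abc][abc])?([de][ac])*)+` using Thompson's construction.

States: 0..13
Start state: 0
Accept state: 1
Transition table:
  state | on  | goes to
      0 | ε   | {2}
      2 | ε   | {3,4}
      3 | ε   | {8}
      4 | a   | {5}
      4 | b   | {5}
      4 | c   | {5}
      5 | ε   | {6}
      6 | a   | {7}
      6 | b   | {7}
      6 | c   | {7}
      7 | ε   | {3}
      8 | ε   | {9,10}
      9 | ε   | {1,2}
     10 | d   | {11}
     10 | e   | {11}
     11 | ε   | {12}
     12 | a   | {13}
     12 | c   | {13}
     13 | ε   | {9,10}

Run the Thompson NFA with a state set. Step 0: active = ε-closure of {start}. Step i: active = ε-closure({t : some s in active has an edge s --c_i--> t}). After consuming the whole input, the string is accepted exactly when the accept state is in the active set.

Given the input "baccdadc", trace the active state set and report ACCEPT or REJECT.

Answer: ACCEPT

Trace:
S₀ = ε-closure({0}) = {0,1,2,3,4,8,9,10}
'b' @ 1: {5,6}
'a' @ 2: {1,2,3,4,7,8,9,10}  (accept∈set)
'c' @ 3: {5,6}
'c' @ 4: {1,2,3,4,7,8,9,10}  (accept∈set)
'd' @ 5: {11,12}
'a' @ 6: {1,2,3,4,8,9,10,13}  (accept∈set)
'd' @ 7: {11,12}
'c' @ 8: {1,2,3,4,8,9,10,13}  (accept∈set)
final: {1,2,3,4,8,9,10,13}; accept 1 in set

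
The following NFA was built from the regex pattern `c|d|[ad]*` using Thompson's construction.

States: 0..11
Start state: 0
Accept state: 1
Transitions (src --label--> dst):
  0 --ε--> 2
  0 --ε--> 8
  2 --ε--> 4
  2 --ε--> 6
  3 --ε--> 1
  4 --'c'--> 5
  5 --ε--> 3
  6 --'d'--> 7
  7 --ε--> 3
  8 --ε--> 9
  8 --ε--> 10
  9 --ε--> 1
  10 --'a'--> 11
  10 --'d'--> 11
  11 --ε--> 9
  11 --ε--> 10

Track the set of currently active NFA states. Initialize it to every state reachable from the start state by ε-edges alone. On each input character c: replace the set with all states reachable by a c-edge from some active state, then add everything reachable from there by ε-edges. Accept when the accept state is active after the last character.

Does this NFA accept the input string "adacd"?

Answer: REJECT

Trace:
start: ε-closure({0}) = {0,1,2,4,6,8,9,10}
'a' @ 1: {1,9,10,11}  (accept∈set)
'd' @ 2: {1,9,10,11}  (accept∈set)
'a' @ 3: {1,9,10,11}  (accept∈set)
'c' @ 4: {}  — dead — no transitions
rest 'd' ignored (set empty)
end set {} — state 1 not in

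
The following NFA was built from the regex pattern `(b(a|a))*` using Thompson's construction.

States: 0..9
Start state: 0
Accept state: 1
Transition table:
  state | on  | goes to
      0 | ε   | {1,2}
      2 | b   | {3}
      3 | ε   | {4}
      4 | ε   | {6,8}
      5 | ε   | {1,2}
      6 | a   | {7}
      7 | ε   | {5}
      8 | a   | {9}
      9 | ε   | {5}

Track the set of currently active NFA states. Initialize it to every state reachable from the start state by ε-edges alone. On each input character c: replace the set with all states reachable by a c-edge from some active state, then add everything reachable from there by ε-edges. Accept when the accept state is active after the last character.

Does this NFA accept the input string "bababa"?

start: ε-closure({0}) = {0,1,2}
'b' @ 1: {3,4,6,8}
'a' @ 2: {1,2,5,7,9}  (accept∈set)
'b' @ 3: {3,4,6,8}
'a' @ 4: {1,2,5,7,9}  (accept∈set)
'b' @ 5: {3,4,6,8}
'a' @ 6: {1,2,5,7,9}  (accept∈set)
final: {1,2,5,7,9}; accept 1 in set

Answer: ACCEPT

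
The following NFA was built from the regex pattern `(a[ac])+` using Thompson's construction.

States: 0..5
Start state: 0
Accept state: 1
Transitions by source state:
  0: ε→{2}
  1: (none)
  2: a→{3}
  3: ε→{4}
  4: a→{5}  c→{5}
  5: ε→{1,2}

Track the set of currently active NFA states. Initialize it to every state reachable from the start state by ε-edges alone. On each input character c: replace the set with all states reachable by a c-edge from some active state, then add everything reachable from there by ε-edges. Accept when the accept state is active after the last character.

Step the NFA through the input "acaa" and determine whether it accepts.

start: ε-closure({0}) = {0,2}
'a' @ 1: {3,4}
'c' @ 2: {1,2,5}  ✓accept
'a' @ 3: {3,4}
'a' @ 4: {1,2,5}  ✓accept
final: {1,2,5}; accept 1 in set

Answer: ACCEPT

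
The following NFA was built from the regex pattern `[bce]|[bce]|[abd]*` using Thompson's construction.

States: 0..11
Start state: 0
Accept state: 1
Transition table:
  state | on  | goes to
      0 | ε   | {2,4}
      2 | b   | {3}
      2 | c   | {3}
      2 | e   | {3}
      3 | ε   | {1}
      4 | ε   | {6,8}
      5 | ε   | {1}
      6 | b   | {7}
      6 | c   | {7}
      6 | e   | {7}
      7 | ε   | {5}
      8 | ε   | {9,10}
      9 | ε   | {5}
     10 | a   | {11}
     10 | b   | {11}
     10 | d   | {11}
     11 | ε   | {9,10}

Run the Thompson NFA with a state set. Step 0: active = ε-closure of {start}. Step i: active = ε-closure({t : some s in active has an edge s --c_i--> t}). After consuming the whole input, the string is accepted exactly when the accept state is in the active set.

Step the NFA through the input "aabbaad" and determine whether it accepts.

Answer: ACCEPT

Steps:
start: ε-closure({0}) = {0,1,2,4,5,6,8,9,10}
'a' @ 1: {1,5,9,10,11}  (accept∈set)
'a' @ 2: {1,5,9,10,11}  (accept∈set)
'b' @ 3: {1,5,9,10,11}  (accept∈set)
'b' @ 4: {1,5,9,10,11}  (accept∈set)
'a' @ 5: {1,5,9,10,11}  (accept∈set)
'a' @ 6: {1,5,9,10,11}  (accept∈set)
'd' @ 7: {1,5,9,10,11}  (accept∈set)
after full input: {1,5,9,10,11}  (accept=1 in)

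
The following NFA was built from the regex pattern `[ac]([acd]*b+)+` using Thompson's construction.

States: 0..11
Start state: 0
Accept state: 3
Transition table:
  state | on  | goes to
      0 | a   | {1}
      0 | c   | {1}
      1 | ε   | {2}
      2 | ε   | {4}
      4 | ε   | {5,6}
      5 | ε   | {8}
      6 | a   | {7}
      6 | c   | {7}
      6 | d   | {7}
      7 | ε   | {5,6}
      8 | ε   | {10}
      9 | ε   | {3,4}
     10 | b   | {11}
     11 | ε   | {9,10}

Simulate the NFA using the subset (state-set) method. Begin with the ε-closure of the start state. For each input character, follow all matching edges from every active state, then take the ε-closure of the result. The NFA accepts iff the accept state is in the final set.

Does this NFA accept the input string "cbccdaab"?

start: ε-closure({0}) = {0}
'c' @ 1: {1,2,4,5,6,8,10}
'b' @ 2: {3,4,5,6,8,9,10,11}  (accept∈set)
'c' @ 3: {5,6,7,8,10}
'c' @ 4: {5,6,7,8,10}
'd' @ 5: {5,6,7,8,10}
'a' @ 6: {5,6,7,8,10}
'a' @ 7: {5,6,7,8,10}
'b' @ 8: {3,4,5,6,8,9,10,11}  (accept∈set)
final: {3,4,5,6,8,9,10,11}; accept 3 in set

Answer: ACCEPT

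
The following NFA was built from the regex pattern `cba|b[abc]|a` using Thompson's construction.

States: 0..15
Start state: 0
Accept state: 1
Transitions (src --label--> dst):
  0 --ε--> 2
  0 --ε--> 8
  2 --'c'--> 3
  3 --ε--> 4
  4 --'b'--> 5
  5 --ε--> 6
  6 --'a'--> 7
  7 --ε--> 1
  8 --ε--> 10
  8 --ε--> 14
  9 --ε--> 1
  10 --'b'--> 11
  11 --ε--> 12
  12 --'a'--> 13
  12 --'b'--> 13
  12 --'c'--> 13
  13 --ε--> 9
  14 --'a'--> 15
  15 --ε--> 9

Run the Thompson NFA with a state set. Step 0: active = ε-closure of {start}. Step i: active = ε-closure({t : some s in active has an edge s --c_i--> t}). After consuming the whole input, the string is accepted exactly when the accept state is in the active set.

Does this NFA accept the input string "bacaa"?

Answer: REJECT

Derivation:
initial (ε-close {0}): {0,2,8,10,14}
'b' @ 1: {11,12}
'a' @ 2: {1,9,13}  ✓accept
'c' @ 3: {}  — no active states
rest 'aa' ignored (set empty)
final: {}; accept 1 not in set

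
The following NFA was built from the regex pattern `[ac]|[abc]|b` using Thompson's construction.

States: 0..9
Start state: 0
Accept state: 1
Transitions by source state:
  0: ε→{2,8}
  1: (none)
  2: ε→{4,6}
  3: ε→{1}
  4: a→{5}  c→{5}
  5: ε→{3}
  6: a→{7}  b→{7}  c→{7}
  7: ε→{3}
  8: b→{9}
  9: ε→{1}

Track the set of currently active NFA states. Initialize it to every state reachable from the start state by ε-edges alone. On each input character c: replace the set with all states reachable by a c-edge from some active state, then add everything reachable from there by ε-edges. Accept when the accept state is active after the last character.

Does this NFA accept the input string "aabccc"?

initial (ε-close {0}): {0,2,4,6,8}
'a' @ 1: {1,3,5,7}  (accept∈set)
'a' @ 2: {}  — state set empty
rest 'bccc' ignored (set empty)
final: {}; accept 1 not in set

Answer: REJECT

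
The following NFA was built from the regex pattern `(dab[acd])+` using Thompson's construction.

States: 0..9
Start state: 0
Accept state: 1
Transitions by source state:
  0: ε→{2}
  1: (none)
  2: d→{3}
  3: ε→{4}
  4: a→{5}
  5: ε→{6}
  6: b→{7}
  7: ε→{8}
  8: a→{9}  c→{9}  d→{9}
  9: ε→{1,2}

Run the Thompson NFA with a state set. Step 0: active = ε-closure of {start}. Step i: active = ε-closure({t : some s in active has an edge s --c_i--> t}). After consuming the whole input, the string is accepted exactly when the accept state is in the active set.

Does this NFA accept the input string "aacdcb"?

Answer: REJECT

Trace:
initial (ε-close {0}): {0,2}
'a' @ 1: {}  — state set empty
rest 'acdcb' ignored (set empty)
after full input: {}  (accept=1 not in)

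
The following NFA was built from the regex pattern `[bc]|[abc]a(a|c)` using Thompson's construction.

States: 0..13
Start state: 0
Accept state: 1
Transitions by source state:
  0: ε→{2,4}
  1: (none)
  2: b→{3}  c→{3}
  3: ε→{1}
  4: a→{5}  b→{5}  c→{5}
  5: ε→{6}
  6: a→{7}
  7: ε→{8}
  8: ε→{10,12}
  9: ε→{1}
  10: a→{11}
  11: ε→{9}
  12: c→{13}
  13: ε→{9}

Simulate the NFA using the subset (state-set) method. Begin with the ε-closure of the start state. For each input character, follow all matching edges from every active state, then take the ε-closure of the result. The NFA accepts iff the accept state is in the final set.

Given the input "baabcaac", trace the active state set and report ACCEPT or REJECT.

Answer: REJECT

Trace:
start: ε-closure({0}) = {0,2,4}
'b' @ 1: {1,3,5,6}  [accepting]
'a' @ 2: {7,8,10,12}
'a' @ 3: {1,9,11}  [accepting]
'b' @ 4: {}  — state set empty
rest 'caac' ignored (set empty)
final: {}; accept 1 not in set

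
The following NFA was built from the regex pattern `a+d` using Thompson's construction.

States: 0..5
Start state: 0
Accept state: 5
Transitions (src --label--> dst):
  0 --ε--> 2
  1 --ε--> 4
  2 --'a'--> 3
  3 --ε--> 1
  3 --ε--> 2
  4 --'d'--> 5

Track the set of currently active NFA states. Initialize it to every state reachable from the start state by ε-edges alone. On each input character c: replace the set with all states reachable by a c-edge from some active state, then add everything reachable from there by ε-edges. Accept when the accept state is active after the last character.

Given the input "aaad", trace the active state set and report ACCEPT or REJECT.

initial (ε-close {0}): {0,2}
'a' @ 1: {1,2,3,4}
'a' @ 2: {1,2,3,4}
'a' @ 3: {1,2,3,4}
'd' @ 4: {5}  ✓accept
final: {5}; accept 5 in set

Answer: ACCEPT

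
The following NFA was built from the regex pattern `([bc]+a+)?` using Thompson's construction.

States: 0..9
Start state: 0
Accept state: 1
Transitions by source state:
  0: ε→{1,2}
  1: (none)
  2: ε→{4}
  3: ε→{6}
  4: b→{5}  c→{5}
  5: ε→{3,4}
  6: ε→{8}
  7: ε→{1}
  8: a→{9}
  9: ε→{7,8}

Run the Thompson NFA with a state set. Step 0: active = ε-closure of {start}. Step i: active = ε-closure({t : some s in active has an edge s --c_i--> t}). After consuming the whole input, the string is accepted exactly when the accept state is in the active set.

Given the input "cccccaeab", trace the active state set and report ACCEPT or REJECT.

Answer: REJECT

Trace:
start: ε-closure({0}) = {0,1,2,4}
'c' @ 1: {3,4,5,6,8}
'c' @ 2: {3,4,5,6,8}
'c' @ 3: {3,4,5,6,8}
'c' @ 4: {3,4,5,6,8}
'c' @ 5: {3,4,5,6,8}
'a' @ 6: {1,7,8,9}  (accept∈set)
'e' @ 7: {}  — dead — no transitions
rest 'ab' ignored (set empty)
end set {} — state 1 not in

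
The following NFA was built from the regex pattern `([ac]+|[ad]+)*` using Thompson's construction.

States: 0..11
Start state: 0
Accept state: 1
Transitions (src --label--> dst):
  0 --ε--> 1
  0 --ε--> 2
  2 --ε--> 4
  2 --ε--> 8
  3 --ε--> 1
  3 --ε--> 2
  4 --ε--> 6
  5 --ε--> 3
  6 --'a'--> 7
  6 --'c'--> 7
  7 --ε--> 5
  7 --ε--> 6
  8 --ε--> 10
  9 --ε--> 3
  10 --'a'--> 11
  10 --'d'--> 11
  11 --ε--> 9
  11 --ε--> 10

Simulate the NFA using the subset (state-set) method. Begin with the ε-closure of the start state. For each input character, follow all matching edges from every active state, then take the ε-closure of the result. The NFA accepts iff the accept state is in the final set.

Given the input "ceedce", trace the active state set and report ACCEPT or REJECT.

S₀ = ε-closure({0}) = {0,1,2,4,6,8,10}
'c' @ 1: {1,2,3,4,5,6,7,8,10}  [accepting]
'e' @ 2: {}  — dead — no transitions
rest 'edce' ignored (set empty)
after full input: {}  (accept=1 not in)

Answer: REJECT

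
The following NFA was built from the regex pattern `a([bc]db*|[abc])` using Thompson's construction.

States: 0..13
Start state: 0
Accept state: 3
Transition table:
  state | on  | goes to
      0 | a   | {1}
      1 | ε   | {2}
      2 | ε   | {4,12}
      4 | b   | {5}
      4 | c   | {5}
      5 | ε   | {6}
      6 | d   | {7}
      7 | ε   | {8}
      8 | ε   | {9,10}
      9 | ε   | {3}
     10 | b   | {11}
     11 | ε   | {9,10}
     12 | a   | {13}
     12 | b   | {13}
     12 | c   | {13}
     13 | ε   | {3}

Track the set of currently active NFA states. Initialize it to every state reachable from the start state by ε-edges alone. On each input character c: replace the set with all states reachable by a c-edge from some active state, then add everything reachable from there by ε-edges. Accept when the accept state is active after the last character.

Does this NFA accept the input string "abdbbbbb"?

Answer: ACCEPT

Derivation:
S₀ = ε-closure({0}) = {0}
'a' @ 1: {1,2,4,12}
'b' @ 2: {3,5,6,13}  [accepting]
'd' @ 3: {3,7,8,9,10}  [accepting]
'b' @ 4: {3,9,10,11}  [accepting]
'b' @ 5: {3,9,10,11}  [accepting]
'b' @ 6: {3,9,10,11}  [accepting]
'b' @ 7: {3,9,10,11}  [accepting]
'b' @ 8: {3,9,10,11}  [accepting]
final: {3,9,10,11}; accept 3 in set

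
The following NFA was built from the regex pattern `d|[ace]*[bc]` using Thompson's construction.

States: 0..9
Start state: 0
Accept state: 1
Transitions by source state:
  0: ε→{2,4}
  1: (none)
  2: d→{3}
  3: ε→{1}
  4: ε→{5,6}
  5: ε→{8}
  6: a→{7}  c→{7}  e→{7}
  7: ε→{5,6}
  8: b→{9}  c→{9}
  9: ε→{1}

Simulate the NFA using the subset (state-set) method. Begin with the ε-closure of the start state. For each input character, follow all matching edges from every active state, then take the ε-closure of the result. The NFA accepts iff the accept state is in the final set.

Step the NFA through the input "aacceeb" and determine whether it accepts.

Answer: ACCEPT

Trace:
start: ε-closure({0}) = {0,2,4,5,6,8}
'a' @ 1: {5,6,7,8}
'a' @ 2: {5,6,7,8}
'c' @ 3: {1,5,6,7,8,9}  (accept∈set)
'c' @ 4: {1,5,6,7,8,9}  (accept∈set)
'e' @ 5: {5,6,7,8}
'e' @ 6: {5,6,7,8}
'b' @ 7: {1,9}  (accept∈set)
after full input: {1,9}  (accept=1 in)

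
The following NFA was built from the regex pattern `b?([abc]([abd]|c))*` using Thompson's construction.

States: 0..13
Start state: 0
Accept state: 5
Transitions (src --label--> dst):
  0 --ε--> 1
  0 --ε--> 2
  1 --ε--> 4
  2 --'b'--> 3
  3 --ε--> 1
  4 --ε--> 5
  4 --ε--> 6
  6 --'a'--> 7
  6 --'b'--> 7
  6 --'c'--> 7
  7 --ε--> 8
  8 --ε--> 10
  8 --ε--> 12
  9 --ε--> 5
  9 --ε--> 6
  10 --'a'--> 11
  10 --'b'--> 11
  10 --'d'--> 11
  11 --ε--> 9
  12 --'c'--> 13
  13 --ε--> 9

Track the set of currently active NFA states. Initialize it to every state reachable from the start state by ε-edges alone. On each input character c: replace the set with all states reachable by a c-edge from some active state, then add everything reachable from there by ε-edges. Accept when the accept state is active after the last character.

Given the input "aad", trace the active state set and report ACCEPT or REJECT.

Answer: REJECT

Steps:
initial (ε-close {0}): {0,1,2,4,5,6}
'a' @ 1: {7,8,10,12}
'a' @ 2: {5,6,9,11}  ✓accept
'd' @ 3: {}  — state set empty
after full input: {}  (accept=5 not in)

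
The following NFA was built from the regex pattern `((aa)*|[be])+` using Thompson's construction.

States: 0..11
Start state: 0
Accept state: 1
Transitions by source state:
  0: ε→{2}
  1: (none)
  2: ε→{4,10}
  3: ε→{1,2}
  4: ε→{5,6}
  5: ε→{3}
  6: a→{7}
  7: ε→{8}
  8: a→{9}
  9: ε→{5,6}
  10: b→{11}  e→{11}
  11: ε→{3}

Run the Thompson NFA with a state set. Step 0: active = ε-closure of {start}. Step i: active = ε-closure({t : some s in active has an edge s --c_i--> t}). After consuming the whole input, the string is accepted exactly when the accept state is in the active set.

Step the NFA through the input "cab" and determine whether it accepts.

S₀ = ε-closure({0}) = {0,1,2,3,4,5,6,10}
'c' @ 1: {}  — dead — no transitions
rest 'ab' ignored (set empty)
final: {}; accept 1 not in set

Answer: REJECT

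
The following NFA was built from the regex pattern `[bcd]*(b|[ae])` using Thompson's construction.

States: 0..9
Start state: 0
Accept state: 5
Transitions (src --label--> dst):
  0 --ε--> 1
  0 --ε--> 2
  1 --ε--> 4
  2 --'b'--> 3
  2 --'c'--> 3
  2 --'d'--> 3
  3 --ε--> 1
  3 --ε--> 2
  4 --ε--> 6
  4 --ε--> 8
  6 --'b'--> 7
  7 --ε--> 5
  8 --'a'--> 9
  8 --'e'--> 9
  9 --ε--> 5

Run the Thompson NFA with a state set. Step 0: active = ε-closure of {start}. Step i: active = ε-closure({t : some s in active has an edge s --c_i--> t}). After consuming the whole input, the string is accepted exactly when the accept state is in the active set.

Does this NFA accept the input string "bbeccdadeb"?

Answer: REJECT

Steps:
start: ε-closure({0}) = {0,1,2,4,6,8}
'b' @ 1: {1,2,3,4,5,6,7,8}  (accept∈set)
'b' @ 2: {1,2,3,4,5,6,7,8}  (accept∈set)
'e' @ 3: {5,9}  (accept∈set)
'c' @ 4: {}  — dead — no transitions
rest 'cdadeb' ignored (set empty)
after full input: {}  (accept=5 not in)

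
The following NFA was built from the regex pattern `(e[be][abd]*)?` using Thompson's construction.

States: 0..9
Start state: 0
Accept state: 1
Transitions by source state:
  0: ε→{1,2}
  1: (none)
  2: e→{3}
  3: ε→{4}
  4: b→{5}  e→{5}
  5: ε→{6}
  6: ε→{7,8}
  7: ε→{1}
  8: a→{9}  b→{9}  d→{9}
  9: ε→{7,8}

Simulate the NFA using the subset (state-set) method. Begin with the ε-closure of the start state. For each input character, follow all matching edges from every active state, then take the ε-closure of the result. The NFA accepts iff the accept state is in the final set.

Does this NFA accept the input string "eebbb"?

Answer: ACCEPT

Derivation:
initial (ε-close {0}): {0,1,2}
'e' @ 1: {3,4}
'e' @ 2: {1,5,6,7,8}  (accept∈set)
'b' @ 3: {1,7,8,9}  (accept∈set)
'b' @ 4: {1,7,8,9}  (accept∈set)
'b' @ 5: {1,7,8,9}  (accept∈set)
end set {1,7,8,9} — state 1 in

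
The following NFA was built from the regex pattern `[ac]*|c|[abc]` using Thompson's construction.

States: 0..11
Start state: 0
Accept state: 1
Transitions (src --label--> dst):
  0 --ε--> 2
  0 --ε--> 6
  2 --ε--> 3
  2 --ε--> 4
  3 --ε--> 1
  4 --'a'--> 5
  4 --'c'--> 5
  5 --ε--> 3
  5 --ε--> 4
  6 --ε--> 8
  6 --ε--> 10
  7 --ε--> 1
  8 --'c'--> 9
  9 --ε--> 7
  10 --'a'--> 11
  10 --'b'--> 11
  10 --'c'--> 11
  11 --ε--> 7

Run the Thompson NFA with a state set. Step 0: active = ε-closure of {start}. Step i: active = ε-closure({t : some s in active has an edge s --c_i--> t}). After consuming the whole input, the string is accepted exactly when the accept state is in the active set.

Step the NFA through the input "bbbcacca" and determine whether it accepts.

Answer: REJECT

Steps:
start: ε-closure({0}) = {0,1,2,3,4,6,8,10}
'b' @ 1: {1,7,11}  [accepting]
'b' @ 2: {}  — no active states
rest 'bcacca' ignored (set empty)
after full input: {}  (accept=1 not in)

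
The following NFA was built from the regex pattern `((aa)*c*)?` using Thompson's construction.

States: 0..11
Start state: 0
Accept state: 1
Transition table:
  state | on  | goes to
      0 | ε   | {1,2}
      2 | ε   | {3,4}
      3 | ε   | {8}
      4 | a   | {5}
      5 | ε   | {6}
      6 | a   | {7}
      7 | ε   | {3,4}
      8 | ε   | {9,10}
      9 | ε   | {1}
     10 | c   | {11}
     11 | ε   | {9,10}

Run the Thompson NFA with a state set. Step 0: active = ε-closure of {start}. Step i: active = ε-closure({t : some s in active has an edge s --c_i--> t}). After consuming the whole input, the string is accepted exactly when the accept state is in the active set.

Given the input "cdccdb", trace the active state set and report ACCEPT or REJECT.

Answer: REJECT

Trace:
start: ε-closure({0}) = {0,1,2,3,4,8,9,10}
'c' @ 1: {1,9,10,11}  ✓accept
'd' @ 2: {}  — state set empty
rest 'ccdb' ignored (set empty)
after full input: {}  (accept=1 not in)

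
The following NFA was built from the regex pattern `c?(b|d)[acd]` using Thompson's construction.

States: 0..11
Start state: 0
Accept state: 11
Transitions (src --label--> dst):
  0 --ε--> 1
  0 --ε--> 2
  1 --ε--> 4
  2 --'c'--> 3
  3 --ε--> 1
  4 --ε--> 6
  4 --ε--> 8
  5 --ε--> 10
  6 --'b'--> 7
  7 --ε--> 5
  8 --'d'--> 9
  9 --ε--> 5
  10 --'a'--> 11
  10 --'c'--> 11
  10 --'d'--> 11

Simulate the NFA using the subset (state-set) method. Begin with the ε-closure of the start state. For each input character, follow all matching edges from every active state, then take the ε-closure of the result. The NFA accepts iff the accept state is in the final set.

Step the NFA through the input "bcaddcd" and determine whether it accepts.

Answer: REJECT

Steps:
initial (ε-close {0}): {0,1,2,4,6,8}
'b' @ 1: {5,7,10}
'c' @ 2: {11}  [accepting]
'a' @ 3: {}  — dead — no transitions
rest 'ddcd' ignored (set empty)
final: {}; accept 11 not in set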